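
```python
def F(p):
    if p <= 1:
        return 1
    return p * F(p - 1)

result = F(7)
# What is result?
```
Call trace:
F(p=7)
  F(p=6)
    F(p=5)
      F(p=4)
        F(p=3)
          F(p=2)
            F(p=1)
            -> return 1
          -> return 2
        -> return 6
      -> return 24
    -> return 120
  -> return 720
-> return 5040

Final answer: 5040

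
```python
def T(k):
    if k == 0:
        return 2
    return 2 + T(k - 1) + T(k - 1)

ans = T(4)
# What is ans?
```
Call trace (a repeated sub-call is expanded the first time; later identical calls just restate its return value):
T(k=4)
  T(k=3)
    T(k=2)
      T(k=1)
        T(k=0)
        -> return 2
        T(k=0)
        -> return 2
      -> return 6
      T(k=1) -> return 6  (same call as traced above)
    -> return 14
    T(k=2) -> return 14  (same call as traced above)
  -> return 30
  T(k=3) -> return 30  (same call as traced above)
-> return 62

Final answer: 62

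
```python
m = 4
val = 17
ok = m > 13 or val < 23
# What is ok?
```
Trace:
  m=4
  m=4, val=17
  m=4, val=17, ok=True

Final answer: True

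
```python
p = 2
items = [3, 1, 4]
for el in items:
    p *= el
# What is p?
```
Trace:
  p=2
  p=6, el=3
  p=6, el=1
  p=24, el=4

Final answer: 24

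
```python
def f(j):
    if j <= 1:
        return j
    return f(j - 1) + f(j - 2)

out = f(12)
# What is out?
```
Call trace (a repeated sub-call is expanded the first time; later identical calls just restate its return value):
f(j=12)
  f(j=11)
    f(j=10)
      f(j=9)
        f(j=8)
          f(j=7)
            f(j=6)
              f(j=5)
                f(j=4)
                  f(j=3)
                    f(j=2)
                      f(j=1)
                      -> return 1
                      f(j=0)
                      -> return 0
                    -> return 1
                    f(j=1)
                    -> return 1
                  -> return 2
                  f(j=2) -> return 1  (same call as traced above)
                -> return 3
                f(j=3) -> return 2  (same call as traced above)
              -> return 5
              f(j=4) -> return 3  (same call as traced above)
            -> return 8
            f(j=5) -> return 5  (same call as traced above)
          -> return 13
          f(j=6) -> return 8  (same call as traced above)
        -> return 21
        f(j=7) -> return 13  (same call as traced above)
      -> return 34
      f(j=8) -> return 21  (same call as traced above)
    -> return 55
    f(j=9) -> return 34  (same call as traced above)
  -> return 89
  f(j=10) -> return 55  (same call as traced above)
-> return 144

Final answer: 144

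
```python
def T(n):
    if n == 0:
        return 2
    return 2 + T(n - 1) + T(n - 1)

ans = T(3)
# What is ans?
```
Call trace (a repeated sub-call is expanded the first time; later identical calls just restate its return value):
T(n=3)
  T(n=2)
    T(n=1)
      T(n=0)
      -> return 2
      T(n=0)
      -> return 2
    -> return 6
    T(n=1) -> return 6  (same call as traced above)
  -> return 14
  T(n=2) -> return 14  (same call as traced above)
-> return 30

Final answer: 30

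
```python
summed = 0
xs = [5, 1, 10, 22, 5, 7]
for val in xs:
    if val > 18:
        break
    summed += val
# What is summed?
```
Trace:
  summed=0
  summed=5, val=5
  summed=6, val=1
  summed=16, val=10
  summed=16, val=22

Final answer: 16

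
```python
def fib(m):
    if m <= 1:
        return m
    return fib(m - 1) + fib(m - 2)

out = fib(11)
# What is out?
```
Call trace (a repeated sub-call is expanded the first time; later identical calls just restate its return value):
fib(m=11)
  fib(m=10)
    fib(m=9)
      fib(m=8)
        fib(m=7)
          fib(m=6)
            fib(m=5)
              fib(m=4)
                fib(m=3)
                  fib(m=2)
                    fib(m=1)
                    -> return 1
                    fib(m=0)
                    -> return 0
                  -> return 1
                  fib(m=1)
                  -> return 1
                -> return 2
                fib(m=2) -> return 1  (same call as traced above)
              -> return 3
              fib(m=3) -> return 2  (same call as traced above)
            -> return 5
            fib(m=4) -> return 3  (same call as traced above)
          -> return 8
          fib(m=5) -> return 5  (same call as traced above)
        -> return 13
        fib(m=6) -> return 8  (same call as traced above)
      -> return 21
      fib(m=7) -> return 13  (same call as traced above)
    -> return 34
    fib(m=8) -> return 21  (same call as traced above)
  -> return 55
  fib(m=9) -> return 34  (same call as traced above)
-> return 89

Final answer: 89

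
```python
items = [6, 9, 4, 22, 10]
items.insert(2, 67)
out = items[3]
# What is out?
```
Trace:
  items=[6, 9, 4, 22, 10]
  items=[6, 9, 67, 4, 22, 10]
  items=[6, 9, 67, 4, 22, 10], out=4

Final answer: 4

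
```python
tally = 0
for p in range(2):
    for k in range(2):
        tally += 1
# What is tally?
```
Trace:
  tally=0
  tally=1, p=0, k=0
  tally=2, p=0, k=1
  tally=3, p=1, k=0
  tally=4, p=1, k=1

Final answer: 4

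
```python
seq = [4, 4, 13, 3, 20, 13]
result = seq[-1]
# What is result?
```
Trace:
  seq=[4, 4, 13, 3, 20, 13]
  seq=[4, 4, 13, 3, 20, 13], result=13

Final answer: 13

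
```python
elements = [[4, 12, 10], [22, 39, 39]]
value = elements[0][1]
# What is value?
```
Trace:
  elements=[[4, 12, 10], [22, 39, 39]]
  elements=[[4, 12, 10], [22, 39, 39]], value=12

Final answer: 12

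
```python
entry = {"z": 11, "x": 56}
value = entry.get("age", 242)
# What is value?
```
Trace:
  entry={'z': 11, 'x': 56}
  entry={'z': 11, 'x': 56}, value=242

Final answer: 242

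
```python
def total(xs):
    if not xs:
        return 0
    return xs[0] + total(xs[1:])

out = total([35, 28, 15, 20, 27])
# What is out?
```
Call trace:
total(xs=[35, 28, 15, 20, 27])
  total(xs=[28, 15, 20, 27])
    total(xs=[15, 20, 27])
      total(xs=[20, 27])
        total(xs=[27])
          total(xs=[])
          -> return 0
        -> return 27
      -> return 47
    -> return 62
  -> return 90
-> return 125

Final answer: 125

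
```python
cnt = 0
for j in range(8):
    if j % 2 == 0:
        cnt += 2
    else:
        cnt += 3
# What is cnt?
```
Trace:
  cnt=0
  cnt=2, j=0
  cnt=5, j=1
  cnt=7, j=2
  cnt=10, j=3
  cnt=12, j=4
  cnt=15, j=5
  cnt=17, j=6
  cnt=20, j=7

Final answer: 20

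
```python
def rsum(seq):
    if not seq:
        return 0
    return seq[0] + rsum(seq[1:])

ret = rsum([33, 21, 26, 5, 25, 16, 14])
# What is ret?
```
Call trace:
rsum(seq=[33, 21, 26, 5, 25, 16, 14])
  rsum(seq=[21, 26, 5, 25, 16, 14])
    rsum(seq=[26, 5, 25, 16, 14])
      rsum(seq=[5, 25, 16, 14])
        rsum(seq=[25, 16, 14])
          rsum(seq=[16, 14])
            rsum(seq=[14])
              rsum(seq=[])
              -> return 0
            -> return 14
          -> return 30
        -> return 55
      -> return 60
    -> return 86
  -> return 107
-> return 140

Final answer: 140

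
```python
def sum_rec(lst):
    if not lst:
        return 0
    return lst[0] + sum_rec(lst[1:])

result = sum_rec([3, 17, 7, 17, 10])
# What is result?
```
Call trace:
sum_rec(lst=[3, 17, 7, 17, 10])
  sum_rec(lst=[17, 7, 17, 10])
    sum_rec(lst=[7, 17, 10])
      sum_rec(lst=[17, 10])
        sum_rec(lst=[10])
          sum_rec(lst=[])
          -> return 0
        -> return 10
      -> return 27
    -> return 34
  -> return 51
-> return 54

Final answer: 54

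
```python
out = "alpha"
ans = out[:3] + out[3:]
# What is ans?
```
Trace:
  out='alpha'
  out='alpha', ans='alpha'

Final answer: 'alpha'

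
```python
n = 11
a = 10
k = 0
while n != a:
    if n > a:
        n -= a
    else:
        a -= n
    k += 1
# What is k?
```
Trace:
  n=11
  n=11, a=10
  n=11, a=10, k=0
  n=1, a=10, k=1
  n=1, a=9, k=2
  n=1, a=8, k=3
  n=1, a=7, k=4
  n=1, a=6, k=5
  n=1, a=5, k=6
  n=1, a=4, k=7
  n=1, a=3, k=8
  n=1, a=2, k=9
  n=1, a=1, k=10

Final answer: 10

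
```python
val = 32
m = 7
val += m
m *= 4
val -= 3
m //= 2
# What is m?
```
Trace:
  val=32
  val=32, m=7
  val=39, m=7
  val=39, m=28
  val=36, m=28
  val=36, m=14

Final answer: 14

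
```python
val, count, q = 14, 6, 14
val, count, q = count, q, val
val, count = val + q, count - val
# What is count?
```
Trace:
  val=14, count=6, q=14
  val=6, count=14, q=14
  val=20, count=8, q=14

Final answer: 8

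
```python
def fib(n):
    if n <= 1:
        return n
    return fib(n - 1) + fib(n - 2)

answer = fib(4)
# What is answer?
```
Call trace (a repeated sub-call is expanded the first time; later identical calls just restate its return value):
fib(n=4)
  fib(n=3)
    fib(n=2)
      fib(n=1)
      -> return 1
      fib(n=0)
      -> return 0
    -> return 1
    fib(n=1)
    -> return 1
  -> return 2
  fib(n=2) -> return 1  (same call as traced above)
-> return 3

Final answer: 3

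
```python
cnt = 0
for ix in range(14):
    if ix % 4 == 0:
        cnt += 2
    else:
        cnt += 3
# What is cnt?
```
Trace:
  cnt=0
  cnt=2, ix=0
  cnt=5, ix=1
  cnt=8, ix=2
  cnt=11, ix=3
  cnt=13, ix=4
  cnt=16, ix=5
  cnt=19, ix=6
  cnt=22, ix=7
  cnt=24, ix=8
  cnt=27, ix=9
  cnt=30, ix=10
  cnt=33, ix=11
  cnt=35, ix=12
  cnt=38, ix=13

Final answer: 38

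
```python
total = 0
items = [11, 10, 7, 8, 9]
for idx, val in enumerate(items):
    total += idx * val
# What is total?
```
Trace:
  total=0
  total=0, idx=0, val=11
  total=10, idx=1, val=10
  total=24, idx=2, val=7
  total=48, idx=3, val=8
  total=84, idx=4, val=9

Final answer: 84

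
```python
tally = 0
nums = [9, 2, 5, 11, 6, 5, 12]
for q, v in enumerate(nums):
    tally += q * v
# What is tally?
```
Trace:
  tally=0
  tally=0, q=0, v=9
  tally=2, q=1, v=2
  tally=12, q=2, v=5
  tally=45, q=3, v=11
  tally=69, q=4, v=6
  tally=94, q=5, v=5
  tally=166, q=6, v=12

Final answer: 166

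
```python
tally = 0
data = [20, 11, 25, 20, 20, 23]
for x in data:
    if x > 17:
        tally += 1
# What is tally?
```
Trace:
  tally=0
  tally=1, x=20
  tally=1, x=11
  tally=2, x=25
  tally=3, x=20
  tally=4, x=20
  tally=5, x=23

Final answer: 5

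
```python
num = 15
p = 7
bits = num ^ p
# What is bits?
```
Trace:
  num=15
  num=15, p=7
  num=15, p=7, bits=8

Final answer: 8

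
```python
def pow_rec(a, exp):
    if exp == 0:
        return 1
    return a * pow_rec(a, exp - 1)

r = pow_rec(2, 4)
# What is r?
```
Call trace:
pow_rec(a=2, exp=4)
  pow_rec(a=2, exp=3)
    pow_rec(a=2, exp=2)
      pow_rec(a=2, exp=1)
        pow_rec(a=2, exp=0)
        -> return 1
      -> return 2
    -> return 4
  -> return 8
-> return 16

Final answer: 16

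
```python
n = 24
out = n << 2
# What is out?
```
Trace:
  n=24
  n=24, out=96

Final answer: 96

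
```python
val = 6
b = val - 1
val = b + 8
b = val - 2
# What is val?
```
Trace:
  val=6
  val=6, b=5
  val=13, b=5
  val=13, b=11

Final answer: 13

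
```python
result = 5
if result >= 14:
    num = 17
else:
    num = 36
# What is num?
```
Trace:
  result=5
  result=5, num=36

Final answer: 36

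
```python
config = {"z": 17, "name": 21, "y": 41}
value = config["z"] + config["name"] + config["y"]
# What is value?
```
Trace:
  config={'z': 17, 'name': 21, 'y': 41}
  config={'z': 17, 'name': 21, 'y': 41}, value=79

Final answer: 79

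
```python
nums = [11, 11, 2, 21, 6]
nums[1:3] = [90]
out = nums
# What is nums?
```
Trace:
  nums=[11, 11, 2, 21, 6]
  nums=[11, 90, 21, 6]
  nums=[11, 90, 21, 6], out=[11, 90, 21, 6]

Final answer: [11, 90, 21, 6]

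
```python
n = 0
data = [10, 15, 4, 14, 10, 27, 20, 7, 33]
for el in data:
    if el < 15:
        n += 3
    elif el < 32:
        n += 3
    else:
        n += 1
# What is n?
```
Trace:
  n=0
  n=3, el=10
  n=6, el=15
  n=9, el=4
  n=12, el=14
  n=15, el=10
  n=18, el=27
  n=21, el=20
  n=24, el=7
  n=25, el=33

Final answer: 25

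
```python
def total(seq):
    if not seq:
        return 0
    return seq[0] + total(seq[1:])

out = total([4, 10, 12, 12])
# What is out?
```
Call trace:
total(seq=[4, 10, 12, 12])
  total(seq=[10, 12, 12])
    total(seq=[12, 12])
      total(seq=[12])
        total(seq=[])
        -> return 0
      -> return 12
    -> return 24
  -> return 34
-> return 38

Final answer: 38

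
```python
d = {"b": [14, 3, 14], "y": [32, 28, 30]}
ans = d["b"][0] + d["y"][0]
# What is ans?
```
Trace:
  d={'b': [14, 3, 14], 'y': [32, 28, 30]}
  d={'b': [14, 3, 14], 'y': [32, 28, 30]}, ans=46

Final answer: 46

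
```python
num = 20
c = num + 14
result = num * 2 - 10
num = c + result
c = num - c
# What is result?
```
Trace:
  num=20
  num=20, c=34
  num=20, c=34, result=30
  num=64, c=34, result=30
  num=64, c=30, result=30

Final answer: 30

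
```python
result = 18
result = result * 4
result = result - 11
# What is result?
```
Trace:
  result=18
  result=72
  result=61

Final answer: 61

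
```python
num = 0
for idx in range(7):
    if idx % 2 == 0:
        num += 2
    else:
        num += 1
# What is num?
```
Trace:
  num=0
  num=2, idx=0
  num=3, idx=1
  num=5, idx=2
  num=6, idx=3
  num=8, idx=4
  num=9, idx=5
  num=11, idx=6

Final answer: 11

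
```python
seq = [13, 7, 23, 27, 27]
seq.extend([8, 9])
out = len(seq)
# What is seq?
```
Trace:
  seq=[13, 7, 23, 27, 27]
  seq=[13, 7, 23, 27, 27, 8, 9]
  seq=[13, 7, 23, 27, 27, 8, 9], out=7

Final answer: [13, 7, 23, 27, 27, 8, 9]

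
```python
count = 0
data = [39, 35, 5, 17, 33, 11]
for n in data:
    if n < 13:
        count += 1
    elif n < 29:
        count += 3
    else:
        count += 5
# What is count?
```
Trace:
  count=0
  count=5, n=39
  count=10, n=35
  count=11, n=5
  count=14, n=17
  count=19, n=33
  count=20, n=11

Final answer: 20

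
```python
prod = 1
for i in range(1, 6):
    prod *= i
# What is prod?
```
Trace:
  prod=1
  prod=1, i=1
  prod=2, i=2
  prod=6, i=3
  prod=24, i=4
  prod=120, i=5

Final answer: 120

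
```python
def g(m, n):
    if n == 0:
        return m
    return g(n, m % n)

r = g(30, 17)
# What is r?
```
Call trace:
g(m=30, n=17)
  g(m=17, n=13)
    g(m=13, n=4)
      g(m=4, n=1)
        g(m=1, n=0)
        -> return 1
      -> return 1
    -> return 1
  -> return 1
-> return 1

Final answer: 1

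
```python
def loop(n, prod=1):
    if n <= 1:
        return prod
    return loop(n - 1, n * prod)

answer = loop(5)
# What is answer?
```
Call trace:
loop(n=5, prod=1)
  loop(n=4, prod=5)
    loop(n=3, prod=20)
      loop(n=2, prod=60)
        loop(n=1, prod=120)
        -> return 120
      -> return 120
    -> return 120
  -> return 120
-> return 120

Final answer: 120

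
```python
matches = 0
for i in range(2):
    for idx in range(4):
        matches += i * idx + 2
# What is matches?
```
Trace:
  matches=0
  matches=2, i=0, idx=0
  matches=4, i=0, idx=1
  matches=6, i=0, idx=2
  matches=8, i=0, idx=3
  matches=10, i=1, idx=0
  matches=13, i=1, idx=1
  matches=17, i=1, idx=2
  matches=22, i=1, idx=3

Final answer: 22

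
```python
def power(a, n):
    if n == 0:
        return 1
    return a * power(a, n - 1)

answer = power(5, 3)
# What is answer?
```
Call trace:
power(a=5, n=3)
  power(a=5, n=2)
    power(a=5, n=1)
      power(a=5, n=0)
      -> return 1
    -> return 5
  -> return 25
-> return 125

Final answer: 125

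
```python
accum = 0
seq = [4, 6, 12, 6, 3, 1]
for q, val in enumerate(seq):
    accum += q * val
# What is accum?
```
Trace:
  accum=0
  accum=0, q=0, val=4
  accum=6, q=1, val=6
  accum=30, q=2, val=12
  accum=48, q=3, val=6
  accum=60, q=4, val=3
  accum=65, q=5, val=1

Final answer: 65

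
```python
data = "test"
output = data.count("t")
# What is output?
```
Trace:
  data='test'
  data='test', output=2

Final answer: 2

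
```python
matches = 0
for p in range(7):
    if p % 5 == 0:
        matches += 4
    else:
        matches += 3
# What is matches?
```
Trace:
  matches=0
  matches=4, p=0
  matches=7, p=1
  matches=10, p=2
  matches=13, p=3
  matches=16, p=4
  matches=20, p=5
  matches=23, p=6

Final answer: 23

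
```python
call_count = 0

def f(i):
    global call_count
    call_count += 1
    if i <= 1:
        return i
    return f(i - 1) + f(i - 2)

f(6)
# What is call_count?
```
Call trace (a repeated sub-call is expanded the first time; later identical calls just restate its return value):
f(i=6)
  f(i=5)
    f(i=4)
      f(i=3)
        f(i=2)
          f(i=1)
          -> return 1
          f(i=0)
          -> return 0
        -> return 1
        f(i=1)
        -> return 1
      -> return 2
      f(i=2) -> return 1  (same call as traced above)
    -> return 3
    f(i=3) -> return 2  (same call as traced above)
  -> return 5
  f(i=4) -> return 3  (same call as traced above)
-> return 8

call_count is incremented once per call, so count the calls in each subtree. Let C(i) = number of calls made by f(i).
C(0) = C(1) = 1 (base case, no recursion); C(i) = 1 + C(i - 1) + C(i - 2) otherwise.
C(2) = 1 + C(1) + C(0) = 1 + 1 + 1 = 3
C(3) = 1 + C(2) + C(1) = 1 + 3 + 1 = 5
C(4) = 1 + C(3) + C(2) = 1 + 5 + 3 = 9
C(5) = 1 + C(4) + C(3) = 1 + 9 + 5 = 15
C(6) = 1 + C(5) + C(4) = 1 + 15 + 9 = 25
call_count = C(6) = 25

Final answer: 25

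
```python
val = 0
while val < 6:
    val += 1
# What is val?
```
Trace:
  val=0
  val=1
  val=2
  val=3
  val=4
  val=5
  val=6

Final answer: 6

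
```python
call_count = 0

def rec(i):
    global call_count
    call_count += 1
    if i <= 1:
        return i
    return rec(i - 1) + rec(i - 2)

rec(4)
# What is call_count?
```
Call trace (a repeated sub-call is expanded the first time; later identical calls just restate its return value):
rec(i=4)
  rec(i=3)
    rec(i=2)
      rec(i=1)
      -> return 1
      rec(i=0)
      -> return 0
    -> return 1
    rec(i=1)
    -> return 1
  -> return 2
  rec(i=2) -> return 1  (same call as traced above)
-> return 3

call_count is incremented once per call, so count the calls in each subtree. Let C(i) = number of calls made by rec(i).
C(0) = C(1) = 1 (base case, no recursion); C(i) = 1 + C(i - 1) + C(i - 2) otherwise.
C(2) = 1 + C(1) + C(0) = 1 + 1 + 1 = 3
C(3) = 1 + C(2) + C(1) = 1 + 3 + 1 = 5
C(4) = 1 + C(3) + C(2) = 1 + 5 + 3 = 9
call_count = C(4) = 9

Final answer: 9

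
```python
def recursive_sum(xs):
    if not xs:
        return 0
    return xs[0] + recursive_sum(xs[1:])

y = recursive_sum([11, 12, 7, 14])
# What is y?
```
Call trace:
recursive_sum(xs=[11, 12, 7, 14])
  recursive_sum(xs=[12, 7, 14])
    recursive_sum(xs=[7, 14])
      recursive_sum(xs=[14])
        recursive_sum(xs=[])
        -> return 0
      -> return 14
    -> return 21
  -> return 33
-> return 44

Final answer: 44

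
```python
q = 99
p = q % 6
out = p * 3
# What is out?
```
Trace:
  q=99
  q=99, p=3
  q=99, p=3, out=9

Final answer: 9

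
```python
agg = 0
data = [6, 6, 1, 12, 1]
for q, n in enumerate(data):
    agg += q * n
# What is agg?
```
Trace:
  agg=0
  agg=0, q=0, n=6
  agg=6, q=1, n=6
  agg=8, q=2, n=1
  agg=44, q=3, n=12
  agg=48, q=4, n=1

Final answer: 48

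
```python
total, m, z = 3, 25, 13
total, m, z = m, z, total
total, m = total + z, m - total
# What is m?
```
Trace:
  total=3, m=25, z=13
  total=25, m=13, z=3
  total=28, m=-12, z=3

Final answer: -12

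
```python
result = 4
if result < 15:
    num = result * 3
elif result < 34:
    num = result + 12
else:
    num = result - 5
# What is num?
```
Trace:
  result=4
  result=4, num=12

Final answer: 12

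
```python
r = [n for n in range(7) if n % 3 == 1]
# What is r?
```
Trace:
  n=0
  n=1
  n=2
  n=3
  n=4
  n=5
  n=6
  r=[1, 4]

Final answer: [1, 4]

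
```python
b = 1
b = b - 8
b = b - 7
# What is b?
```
Trace:
  b=1
  b=-7
  b=-14

Final answer: -14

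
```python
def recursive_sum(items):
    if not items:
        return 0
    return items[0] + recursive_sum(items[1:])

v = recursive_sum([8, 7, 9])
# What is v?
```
Call trace:
recursive_sum(items=[8, 7, 9])
  recursive_sum(items=[7, 9])
    recursive_sum(items=[9])
      recursive_sum(items=[])
      -> return 0
    -> return 9
  -> return 16
-> return 24

Final answer: 24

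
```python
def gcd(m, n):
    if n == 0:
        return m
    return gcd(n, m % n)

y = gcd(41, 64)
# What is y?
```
Call trace:
gcd(m=41, n=64)
  gcd(m=64, n=41)
    gcd(m=41, n=23)
      gcd(m=23, n=18)
        gcd(m=18, n=5)
          gcd(m=5, n=3)
            gcd(m=3, n=2)
              gcd(m=2, n=1)
                gcd(m=1, n=0)
                -> return 1
              -> return 1
            -> return 1
          -> return 1
        -> return 1
      -> return 1
    -> return 1
  -> return 1
-> return 1

Final answer: 1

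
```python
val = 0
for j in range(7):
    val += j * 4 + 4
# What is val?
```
Trace:
  val=0
  val=4, j=0
  val=12, j=1
  val=24, j=2
  val=40, j=3
  val=60, j=4
  val=84, j=5
  val=112, j=6

Final answer: 112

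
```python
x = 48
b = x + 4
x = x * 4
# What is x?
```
Trace:
  x=48
  x=48, b=52
  x=192, b=52

Final answer: 192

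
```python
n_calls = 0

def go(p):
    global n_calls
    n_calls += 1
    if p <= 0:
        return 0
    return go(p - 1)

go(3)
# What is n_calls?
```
Call trace:
go(p=3)
  go(p=2)
    go(p=1)
      go(p=0)
      -> return 0
    -> return 0
  -> return 0
-> return 0

n_calls is incremented once per call. go is entered once for each p = 3, 2, 1, 0 (the p <= 0 call returns without recursing), i.e. 3 + 1 calls.
n_calls = 4

Final answer: 4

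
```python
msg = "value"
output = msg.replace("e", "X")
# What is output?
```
Trace:
  msg='value'
  msg='value', output='valuX'

Final answer: 'valuX'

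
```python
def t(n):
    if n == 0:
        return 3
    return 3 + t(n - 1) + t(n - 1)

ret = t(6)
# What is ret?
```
Call trace (a repeated sub-call is expanded the first time; later identical calls just restate its return value):
t(n=6)
  t(n=5)
    t(n=4)
      t(n=3)
        t(n=2)
          t(n=1)
            t(n=0)
            -> return 3
            t(n=0)
            -> return 3
          -> return 9
          t(n=1) -> return 9  (same call as traced above)
        -> return 21
        t(n=2) -> return 21  (same call as traced above)
      -> return 45
      t(n=3) -> return 45  (same call as traced above)
    -> return 93
    t(n=4) -> return 93  (same call as traced above)
  -> return 189
  t(n=5) -> return 189  (same call as traced above)
-> return 381

Final answer: 381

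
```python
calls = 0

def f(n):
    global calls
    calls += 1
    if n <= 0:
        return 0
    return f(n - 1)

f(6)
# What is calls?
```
Call trace:
f(n=6)
  f(n=5)
    f(n=4)
      f(n=3)
        f(n=2)
          f(n=1)
            f(n=0)
            -> return 0
          -> return 0
        -> return 0
      -> return 0
    -> return 0
  -> return 0
-> return 0

calls is incremented once per call. f is entered once for each n = 6, 5, 4, 3, 2, 1, 0 (the n <= 0 call returns without recursing), i.e. 6 + 1 calls.
calls = 7

Final answer: 7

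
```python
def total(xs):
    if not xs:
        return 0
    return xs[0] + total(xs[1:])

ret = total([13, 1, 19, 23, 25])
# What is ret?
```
Call trace:
total(xs=[13, 1, 19, 23, 25])
  total(xs=[1, 19, 23, 25])
    total(xs=[19, 23, 25])
      total(xs=[23, 25])
        total(xs=[25])
          total(xs=[])
          -> return 0
        -> return 25
      -> return 48
    -> return 67
  -> return 68
-> return 81

Final answer: 81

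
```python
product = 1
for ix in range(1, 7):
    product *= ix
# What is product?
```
Trace:
  product=1
  product=1, ix=1
  product=2, ix=2
  product=6, ix=3
  product=24, ix=4
  product=120, ix=5
  product=720, ix=6

Final answer: 720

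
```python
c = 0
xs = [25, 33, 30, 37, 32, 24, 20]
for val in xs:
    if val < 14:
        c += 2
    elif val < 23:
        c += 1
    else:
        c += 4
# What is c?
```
Trace:
  c=0
  c=4, val=25
  c=8, val=33
  c=12, val=30
  c=16, val=37
  c=20, val=32
  c=24, val=24
  c=25, val=20

Final answer: 25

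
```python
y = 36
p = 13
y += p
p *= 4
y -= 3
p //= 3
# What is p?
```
Trace:
  y=36
  y=36, p=13
  y=49, p=13
  y=49, p=52
  y=46, p=52
  y=46, p=17

Final answer: 17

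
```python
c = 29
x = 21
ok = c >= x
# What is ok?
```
Trace:
  c=29
  c=29, x=21
  c=29, x=21, ok=True

Final answer: True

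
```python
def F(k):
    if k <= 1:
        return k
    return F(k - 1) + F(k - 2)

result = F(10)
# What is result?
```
Call trace (a repeated sub-call is expanded the first time; later identical calls just restate its return value):
F(k=10)
  F(k=9)
    F(k=8)
      F(k=7)
        F(k=6)
          F(k=5)
            F(k=4)
              F(k=3)
                F(k=2)
                  F(k=1)
                  -> return 1
                  F(k=0)
                  -> return 0
                -> return 1
                F(k=1)
                -> return 1
              -> return 2
              F(k=2) -> return 1  (same call as traced above)
            -> return 3
            F(k=3) -> return 2  (same call as traced above)
          -> return 5
          F(k=4) -> return 3  (same call as traced above)
        -> return 8
        F(k=5) -> return 5  (same call as traced above)
      -> return 13
      F(k=6) -> return 8  (same call as traced above)
    -> return 21
    F(k=7) -> return 13  (same call as traced above)
  -> return 34
  F(k=8) -> return 21  (same call as traced above)
-> return 55

Final answer: 55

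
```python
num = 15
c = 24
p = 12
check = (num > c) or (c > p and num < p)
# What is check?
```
Trace:
  num=15
  num=15, c=24
  num=15, c=24, p=12
  num=15, c=24, p=12, check=False

Final answer: False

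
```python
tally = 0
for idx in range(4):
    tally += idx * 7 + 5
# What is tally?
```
Trace:
  tally=0
  tally=5, idx=0
  tally=17, idx=1
  tally=36, idx=2
  tally=62, idx=3

Final answer: 62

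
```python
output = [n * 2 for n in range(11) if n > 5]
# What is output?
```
Trace:
  n=0
  n=1
  n=2
  n=3
  n=4
  n=5
  n=6
  n=7
  n=8
  n=9
  n=10
  output=[12, 14, 16, 18, 20]

Final answer: [12, 14, 16, 18, 20]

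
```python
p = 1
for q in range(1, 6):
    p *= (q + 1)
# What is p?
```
Trace:
  p=1
  p=2, q=1
  p=6, q=2
  p=24, q=3
  p=120, q=4
  p=720, q=5

Final answer: 720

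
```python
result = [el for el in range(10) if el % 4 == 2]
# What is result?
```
Trace:
  el=0
  el=1
  el=2
  el=3
  el=4
  el=5
  el=6
  el=7
  el=8
  el=9
  result=[2, 6]

Final answer: [2, 6]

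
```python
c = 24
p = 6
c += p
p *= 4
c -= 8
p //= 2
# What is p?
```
Trace:
  c=24
  c=24, p=6
  c=30, p=6
  c=30, p=24
  c=22, p=24
  c=22, p=12

Final answer: 12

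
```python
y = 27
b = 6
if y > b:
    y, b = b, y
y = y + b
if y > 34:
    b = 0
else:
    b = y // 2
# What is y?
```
Trace:
  y=27
  y=27, b=6
  y=6, b=27
  y=33, b=27
  y=33, b=16

Final answer: 33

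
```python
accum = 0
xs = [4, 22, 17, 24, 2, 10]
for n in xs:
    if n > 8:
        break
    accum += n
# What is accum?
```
Trace:
  accum=0
  accum=4, n=4
  accum=4, n=22

Final answer: 4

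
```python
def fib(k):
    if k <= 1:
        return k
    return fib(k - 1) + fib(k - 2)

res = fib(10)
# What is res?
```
Call trace (a repeated sub-call is expanded the first time; later identical calls just restate its return value):
fib(k=10)
  fib(k=9)
    fib(k=8)
      fib(k=7)
        fib(k=6)
          fib(k=5)
            fib(k=4)
              fib(k=3)
                fib(k=2)
                  fib(k=1)
                  -> return 1
                  fib(k=0)
                  -> return 0
                -> return 1
                fib(k=1)
                -> return 1
              -> return 2
              fib(k=2) -> return 1  (same call as traced above)
            -> return 3
            fib(k=3) -> return 2  (same call as traced above)
          -> return 5
          fib(k=4) -> return 3  (same call as traced above)
        -> return 8
        fib(k=5) -> return 5  (same call as traced above)
      -> return 13
      fib(k=6) -> return 8  (same call as traced above)
    -> return 21
    fib(k=7) -> return 13  (same call as traced above)
  -> return 34
  fib(k=8) -> return 21  (same call as traced above)
-> return 55

Final answer: 55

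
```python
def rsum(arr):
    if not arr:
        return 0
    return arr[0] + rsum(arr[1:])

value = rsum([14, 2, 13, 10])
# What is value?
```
Call trace:
rsum(arr=[14, 2, 13, 10])
  rsum(arr=[2, 13, 10])
    rsum(arr=[13, 10])
      rsum(arr=[10])
        rsum(arr=[])
        -> return 0
      -> return 10
    -> return 23
  -> return 25
-> return 39

Final answer: 39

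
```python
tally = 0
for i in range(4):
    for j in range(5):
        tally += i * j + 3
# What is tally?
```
Trace:
  tally=0
  tally=3, i=0, j=0
  tally=6, i=0, j=1
  tally=9, i=0, j=2
  tally=12, i=0, j=3
  tally=15, i=0, j=4
  tally=18, i=1, j=0
  tally=22, i=1, j=1
  tally=27, i=1, j=2
  tally=33, i=1, j=3
  tally=40, i=1, j=4
  tally=43, i=2, j=0
  tally=48, i=2, j=1
  tally=55, i=2, j=2
  tally=64, i=2, j=3
  tally=75, i=2, j=4
  tally=78, i=3, j=0
  tally=84, i=3, j=1
  tally=93, i=3, j=2
  tally=105, i=3, j=3
  tally=120, i=3, j=4

Final answer: 120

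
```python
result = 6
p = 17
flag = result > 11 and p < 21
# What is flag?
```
Trace:
  result=6
  result=6, p=17
  result=6, p=17, flag=False

Final answer: False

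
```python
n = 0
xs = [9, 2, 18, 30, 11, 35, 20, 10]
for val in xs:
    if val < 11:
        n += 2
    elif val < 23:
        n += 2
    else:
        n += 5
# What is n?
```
Trace:
  n=0
  n=2, val=9
  n=4, val=2
  n=6, val=18
  n=11, val=30
  n=13, val=11
  n=18, val=35
  n=20, val=20
  n=22, val=10

Final answer: 22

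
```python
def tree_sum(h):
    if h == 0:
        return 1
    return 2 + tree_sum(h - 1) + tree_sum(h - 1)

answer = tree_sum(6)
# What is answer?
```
Call trace (a repeated sub-call is expanded the first time; later identical calls just restate its return value):
tree_sum(h=6)
  tree_sum(h=5)
    tree_sum(h=4)
      tree_sum(h=3)
        tree_sum(h=2)
          tree_sum(h=1)
            tree_sum(h=0)
            -> return 1
            tree_sum(h=0)
            -> return 1
          -> return 4
          tree_sum(h=1) -> return 4  (same call as traced above)
        -> return 10
        tree_sum(h=2) -> return 10  (same call as traced above)
      -> return 22
      tree_sum(h=3) -> return 22  (same call as traced above)
    -> return 46
    tree_sum(h=4) -> return 46  (same call as traced above)
  -> return 94
  tree_sum(h=5) -> return 94  (same call as traced above)
-> return 190

Final answer: 190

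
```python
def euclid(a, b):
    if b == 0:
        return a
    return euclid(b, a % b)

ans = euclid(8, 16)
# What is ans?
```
Call trace:
euclid(a=8, b=16)
  euclid(a=16, b=8)
    euclid(a=8, b=0)
    -> return 8
  -> return 8
-> return 8

Final answer: 8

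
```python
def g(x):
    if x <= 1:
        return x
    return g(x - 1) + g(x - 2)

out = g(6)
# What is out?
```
Call trace (a repeated sub-call is expanded the first time; later identical calls just restate its return value):
g(x=6)
  g(x=5)
    g(x=4)
      g(x=3)
        g(x=2)
          g(x=1)
          -> return 1
          g(x=0)
          -> return 0
        -> return 1
        g(x=1)
        -> return 1
      -> return 2
      g(x=2) -> return 1  (same call as traced above)
    -> return 3
    g(x=3) -> return 2  (same call as traced above)
  -> return 5
  g(x=4) -> return 3  (same call as traced above)
-> return 8

Final answer: 8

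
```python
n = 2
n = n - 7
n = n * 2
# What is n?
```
Trace:
  n=2
  n=-5
  n=-10

Final answer: -10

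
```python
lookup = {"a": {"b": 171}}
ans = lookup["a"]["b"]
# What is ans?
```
Trace:
  lookup={'a': {'b': 171}}
  lookup={'a': {'b': 171}}, ans=171

Final answer: 171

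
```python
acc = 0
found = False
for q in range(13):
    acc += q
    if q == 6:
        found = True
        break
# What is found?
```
Trace:
  acc=0
  acc=0, found=False
  acc=0, found=False, q=0
  acc=1, found=False, q=1
  acc=3, found=False, q=2
  acc=6, found=False, q=3
  acc=10, found=False, q=4
  acc=15, found=False, q=5
  acc=21, found=True, q=6

Final answer: True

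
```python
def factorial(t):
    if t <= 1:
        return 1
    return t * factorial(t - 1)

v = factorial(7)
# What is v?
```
Call trace:
factorial(t=7)
  factorial(t=6)
    factorial(t=5)
      factorial(t=4)
        factorial(t=3)
          factorial(t=2)
            factorial(t=1)
            -> return 1
          -> return 2
        -> return 6
      -> return 24
    -> return 120
  -> return 720
-> return 5040

Final answer: 5040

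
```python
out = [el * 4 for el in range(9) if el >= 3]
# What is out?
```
Trace:
  el=0
  el=1
  el=2
  el=3
  el=4
  el=5
  el=6
  el=7
  el=8
  out=[12, 16, 20, 24, 28, 32]

Final answer: [12, 16, 20, 24, 28, 32]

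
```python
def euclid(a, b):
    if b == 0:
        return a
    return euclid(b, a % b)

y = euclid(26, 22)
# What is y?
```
Call trace:
euclid(a=26, b=22)
  euclid(a=22, b=4)
    euclid(a=4, b=2)
      euclid(a=2, b=0)
      -> return 2
    -> return 2
  -> return 2
-> return 2

Final answer: 2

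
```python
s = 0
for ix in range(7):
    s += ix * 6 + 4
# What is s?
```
Trace:
  s=0
  s=4, ix=0
  s=14, ix=1
  s=30, ix=2
  s=52, ix=3
  s=80, ix=4
  s=114, ix=5
  s=154, ix=6

Final answer: 154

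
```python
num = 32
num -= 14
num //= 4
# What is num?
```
Trace:
  num=32
  num=18
  num=4

Final answer: 4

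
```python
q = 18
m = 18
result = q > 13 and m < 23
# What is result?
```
Trace:
  q=18
  q=18, m=18
  q=18, m=18, result=True

Final answer: True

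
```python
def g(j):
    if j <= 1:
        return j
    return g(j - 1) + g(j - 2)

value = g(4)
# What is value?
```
Call trace (a repeated sub-call is expanded the first time; later identical calls just restate its return value):
g(j=4)
  g(j=3)
    g(j=2)
      g(j=1)
      -> return 1
      g(j=0)
      -> return 0
    -> return 1
    g(j=1)
    -> return 1
  -> return 2
  g(j=2) -> return 1  (same call as traced above)
-> return 3

Final answer: 3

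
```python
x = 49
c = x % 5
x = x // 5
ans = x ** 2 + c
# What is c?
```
Trace:
  x=49
  x=49, c=4
  x=9, c=4
  x=9, c=4, ans=85

Final answer: 4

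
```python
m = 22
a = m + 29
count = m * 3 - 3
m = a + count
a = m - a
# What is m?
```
Trace:
  m=22
  m=22, a=51
  m=22, a=51, count=63
  m=114, a=51, count=63
  m=114, a=63, count=63

Final answer: 114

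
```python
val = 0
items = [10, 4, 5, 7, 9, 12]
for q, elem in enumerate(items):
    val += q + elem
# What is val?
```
Trace:
  val=0
  val=10, q=0, elem=10
  val=15, q=1, elem=4
  val=22, q=2, elem=5
  val=32, q=3, elem=7
  val=45, q=4, elem=9
  val=62, q=5, elem=12

Final answer: 62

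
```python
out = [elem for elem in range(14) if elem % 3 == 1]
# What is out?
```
Trace:
  elem=0
  elem=1
  elem=2
  elem=3
  elem=4
  elem=5
  elem=6
  elem=7
  elem=8
  elem=9
  elem=10
  elem=11
  elem=12
  elem=13
  out=[1, 4, 7, 10, 13]

Final answer: [1, 4, 7, 10, 13]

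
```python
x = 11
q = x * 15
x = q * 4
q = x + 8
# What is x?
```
Trace:
  x=11
  x=11, q=165
  x=660, q=165
  x=660, q=668

Final answer: 660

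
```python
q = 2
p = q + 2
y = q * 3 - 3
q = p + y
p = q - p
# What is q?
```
Trace:
  q=2
  q=2, p=4
  q=2, p=4, y=3
  q=7, p=4, y=3
  q=7, p=3, y=3

Final answer: 7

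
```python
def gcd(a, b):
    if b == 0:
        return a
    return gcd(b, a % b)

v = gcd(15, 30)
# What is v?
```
Call trace:
gcd(a=15, b=30)
  gcd(a=30, b=15)
    gcd(a=15, b=0)
    -> return 15
  -> return 15
-> return 15

Final answer: 15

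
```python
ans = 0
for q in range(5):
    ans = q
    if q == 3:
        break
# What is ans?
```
Trace:
  ans=0
  ans=0, q=0
  ans=1, q=1
  ans=2, q=2
  ans=3, q=3

Final answer: 3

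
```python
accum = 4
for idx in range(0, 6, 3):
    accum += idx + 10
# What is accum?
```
Trace:
  accum=4
  accum=14, idx=0
  accum=27, idx=3

Final answer: 27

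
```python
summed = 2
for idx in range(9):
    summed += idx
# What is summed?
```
Trace:
  summed=2
  summed=2, idx=0
  summed=3, idx=1
  summed=5, idx=2
  summed=8, idx=3
  summed=12, idx=4
  summed=17, idx=5
  summed=23, idx=6
  summed=30, idx=7
  summed=38, idx=8

Final answer: 38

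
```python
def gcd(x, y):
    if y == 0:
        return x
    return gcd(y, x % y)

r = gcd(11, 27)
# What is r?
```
Call trace:
gcd(x=11, y=27)
  gcd(x=27, y=11)
    gcd(x=11, y=5)
      gcd(x=5, y=1)
        gcd(x=1, y=0)
        -> return 1
      -> return 1
    -> return 1
  -> return 1
-> return 1

Final answer: 1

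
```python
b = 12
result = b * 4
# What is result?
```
Trace:
  b=12
  b=12, result=48

Final answer: 48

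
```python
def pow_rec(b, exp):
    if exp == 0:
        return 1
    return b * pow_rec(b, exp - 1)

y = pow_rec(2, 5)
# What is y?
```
Call trace:
pow_rec(b=2, exp=5)
  pow_rec(b=2, exp=4)
    pow_rec(b=2, exp=3)
      pow_rec(b=2, exp=2)
        pow_rec(b=2, exp=1)
          pow_rec(b=2, exp=0)
          -> return 1
        -> return 2
      -> return 4
    -> return 8
  -> return 16
-> return 32

Final answer: 32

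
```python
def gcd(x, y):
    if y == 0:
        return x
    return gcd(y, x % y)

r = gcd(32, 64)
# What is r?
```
Call trace:
gcd(x=32, y=64)
  gcd(x=64, y=32)
    gcd(x=32, y=0)
    -> return 32
  -> return 32
-> return 32

Final answer: 32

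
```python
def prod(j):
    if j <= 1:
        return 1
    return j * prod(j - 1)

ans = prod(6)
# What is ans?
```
Call trace:
prod(j=6)
  prod(j=5)
    prod(j=4)
      prod(j=3)
        prod(j=2)
          prod(j=1)
          -> return 1
        -> return 2
      -> return 6
    -> return 24
  -> return 120
-> return 720

Final answer: 720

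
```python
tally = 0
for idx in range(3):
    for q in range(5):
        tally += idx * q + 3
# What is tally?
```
Trace:
  tally=0
  tally=3, idx=0, q=0
  tally=6, idx=0, q=1
  tally=9, idx=0, q=2
  tally=12, idx=0, q=3
  tally=15, idx=0, q=4
  tally=18, idx=1, q=0
  tally=22, idx=1, q=1
  tally=27, idx=1, q=2
  tally=33, idx=1, q=3
  tally=40, idx=1, q=4
  tally=43, idx=2, q=0
  tally=48, idx=2, q=1
  tally=55, idx=2, q=2
  tally=64, idx=2, q=3
  tally=75, idx=2, q=4

Final answer: 75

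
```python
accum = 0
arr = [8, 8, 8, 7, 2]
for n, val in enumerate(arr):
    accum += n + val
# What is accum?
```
Trace:
  accum=0
  accum=8, n=0, val=8
  accum=17, n=1, val=8
  accum=27, n=2, val=8
  accum=37, n=3, val=7
  accum=43, n=4, val=2

Final answer: 43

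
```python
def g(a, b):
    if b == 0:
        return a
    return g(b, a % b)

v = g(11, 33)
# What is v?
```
Call trace:
g(a=11, b=33)
  g(a=33, b=11)
    g(a=11, b=0)
    -> return 11
  -> return 11
-> return 11

Final answer: 11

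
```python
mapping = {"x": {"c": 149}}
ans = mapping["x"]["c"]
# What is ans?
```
Trace:
  mapping={'x': {'c': 149}}
  mapping={'x': {'c': 149}}, ans=149

Final answer: 149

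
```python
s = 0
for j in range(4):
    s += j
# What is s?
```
Trace:
  s=0
  s=0, j=0
  s=1, j=1
  s=3, j=2
  s=6, j=3

Final answer: 6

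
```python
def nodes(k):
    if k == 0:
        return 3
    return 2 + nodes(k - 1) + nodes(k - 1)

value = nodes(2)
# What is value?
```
Call trace (a repeated sub-call is expanded the first time; later identical calls just restate its return value):
nodes(k=2)
  nodes(k=1)
    nodes(k=0)
    -> return 3
    nodes(k=0)
    -> return 3
  -> return 8
  nodes(k=1) -> return 8  (same call as traced above)
-> return 18

Final answer: 18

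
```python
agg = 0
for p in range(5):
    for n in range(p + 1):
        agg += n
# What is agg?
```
Trace:
  agg=0
  agg=0, p=0, n=0
  agg=0, p=1, n=0
  agg=1, p=1, n=1
  agg=1, p=2, n=0
  agg=2, p=2, n=1
  agg=4, p=2, n=2
  agg=4, p=3, n=0
  agg=5, p=3, n=1
  agg=7, p=3, n=2
  agg=10, p=3, n=3
  agg=10, p=4, n=0
  agg=11, p=4, n=1
  agg=13, p=4, n=2
  agg=16, p=4, n=3
  agg=20, p=4, n=4

Final answer: 20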